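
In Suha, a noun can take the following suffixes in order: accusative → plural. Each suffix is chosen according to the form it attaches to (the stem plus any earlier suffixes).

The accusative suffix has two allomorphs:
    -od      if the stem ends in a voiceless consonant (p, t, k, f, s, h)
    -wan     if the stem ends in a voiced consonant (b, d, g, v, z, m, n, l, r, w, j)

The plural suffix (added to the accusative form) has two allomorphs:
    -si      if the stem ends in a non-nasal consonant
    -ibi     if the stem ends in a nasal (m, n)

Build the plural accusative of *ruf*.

Since the final consonant of *ruf* is /f/ (voiceless), it takes -od, giving *rufod*.
The accusative form *rufod* — final consonant /d/ (non-nasal) → -si → *rufodsi*.

rufodsi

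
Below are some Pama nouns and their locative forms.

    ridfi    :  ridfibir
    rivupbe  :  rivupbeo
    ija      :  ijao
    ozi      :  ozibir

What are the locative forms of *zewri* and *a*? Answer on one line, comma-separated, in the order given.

zewribir, ao

The alternation tracks the last vowel of the stem — -bir when the last vowel of the stem is a high vowel (*ridfi*, *ozi*); -o when the last vowel of the stem is a non-high vowel (*rivupbe*, *ija*).
The last vowel of *zewri* is /i/, which is a high vowel, so the suffix is -bir, giving *zewribir*.
Since the last vowel of *a* is /a/ (a non-high vowel), it takes -o, giving *ao*.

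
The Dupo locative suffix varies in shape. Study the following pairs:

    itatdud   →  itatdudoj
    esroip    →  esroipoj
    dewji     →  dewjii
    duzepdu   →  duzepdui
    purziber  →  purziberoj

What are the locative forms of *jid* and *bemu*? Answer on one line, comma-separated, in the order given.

jidoj, bemui

The suffix is conditioned by the final sound: -oj when the stem ends in a consonant (*itatdud*, *esroip*, *purziber*); -i when the stem ends in a vowel (*dewji*, *duzepdu*).
The final sound of *jid* is /d/, which is a consonant, so the suffix is -oj, giving *jidoj*.
*bemu* — final sound /u/ (a vowel) → -i → *bemui*.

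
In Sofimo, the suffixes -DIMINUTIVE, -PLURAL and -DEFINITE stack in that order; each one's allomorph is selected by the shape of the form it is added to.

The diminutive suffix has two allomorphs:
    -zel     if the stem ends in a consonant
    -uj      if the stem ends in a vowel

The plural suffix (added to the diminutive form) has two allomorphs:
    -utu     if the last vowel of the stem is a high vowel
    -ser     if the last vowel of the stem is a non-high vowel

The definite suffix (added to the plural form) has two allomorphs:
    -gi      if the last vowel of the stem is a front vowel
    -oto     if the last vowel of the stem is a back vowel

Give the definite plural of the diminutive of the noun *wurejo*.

wurejoujutuoto

The final sound of *wurejo* is /o/, which is a vowel, so the diminutive suffix is -uj, giving *wurejouj*.
The diminutive form *wurejouj* — last vowel /u/ (a high vowel) → -utu → *wurejoujutu*.
The plural form *wurejoujutu* — last vowel /u/ (a back vowel) → -oto → *wurejoujutuoto*.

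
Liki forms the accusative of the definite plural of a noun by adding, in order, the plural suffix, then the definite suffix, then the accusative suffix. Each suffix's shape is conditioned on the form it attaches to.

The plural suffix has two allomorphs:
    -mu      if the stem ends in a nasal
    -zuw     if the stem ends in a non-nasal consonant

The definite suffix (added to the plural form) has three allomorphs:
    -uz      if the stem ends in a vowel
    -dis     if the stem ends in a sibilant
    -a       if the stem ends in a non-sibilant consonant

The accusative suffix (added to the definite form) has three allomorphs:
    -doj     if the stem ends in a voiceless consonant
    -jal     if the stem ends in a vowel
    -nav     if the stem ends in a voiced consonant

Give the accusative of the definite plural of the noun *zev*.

zevzuwajal

*zev*: final consonant = /v/, non-nasal → -zuw → *zevzuw*.
Since the final sound of the plural form *zevzuw* is /w/ (a non-sibilant consonant), it takes -a, giving *zevzuwa*.
Since the final sound of the definite form *zevzuwa* is /a/ (a vowel), it takes -jal, giving *zevzuwajal*.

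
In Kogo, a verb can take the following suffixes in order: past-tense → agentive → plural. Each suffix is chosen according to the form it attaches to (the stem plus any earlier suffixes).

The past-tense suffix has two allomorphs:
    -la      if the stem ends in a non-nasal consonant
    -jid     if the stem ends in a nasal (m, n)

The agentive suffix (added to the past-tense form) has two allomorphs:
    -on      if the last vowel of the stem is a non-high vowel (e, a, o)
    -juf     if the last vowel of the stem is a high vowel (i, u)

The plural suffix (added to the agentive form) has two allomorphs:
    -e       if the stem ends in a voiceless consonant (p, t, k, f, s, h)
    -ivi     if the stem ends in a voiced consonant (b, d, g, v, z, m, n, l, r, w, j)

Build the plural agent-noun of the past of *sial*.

The final consonant of *sial* is /l/, which is non-nasal, so the past-tense suffix is -la, giving *sialla*.
The last vowel of the past-tense form *sialla* is /a/, which is a non-high vowel, so the agentive suffix is -on, giving *siallaon*.
Since the final consonant of the agentive form *siallaon* is /n/ (voiced), it takes -ivi, giving *siallaonivi*.

siallaonivi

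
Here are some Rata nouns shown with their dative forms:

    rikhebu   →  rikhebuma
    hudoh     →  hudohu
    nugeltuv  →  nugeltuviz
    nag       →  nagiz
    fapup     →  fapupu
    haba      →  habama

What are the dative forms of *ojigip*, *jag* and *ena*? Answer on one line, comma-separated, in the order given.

ojigipu, jagiz, enama

The pattern is voicing of the final sound: -u when the stem ends in a voiceless consonant (*hudoh*, *fapup*); -iz when the stem ends in a voiced consonant (*nugeltuv*, *nag*); -ma when the stem ends in a vowel (*rikhebu*, *haba*).
Since the final sound of *ojigip* is /p/ (a voiceless consonant), it takes -u, giving *ojigipu*.
*jag*: final sound = /g/, a voiced consonant → -iz → *jagiz*.
*ena* — final sound /a/ (a vowel) → -ma → *enama*.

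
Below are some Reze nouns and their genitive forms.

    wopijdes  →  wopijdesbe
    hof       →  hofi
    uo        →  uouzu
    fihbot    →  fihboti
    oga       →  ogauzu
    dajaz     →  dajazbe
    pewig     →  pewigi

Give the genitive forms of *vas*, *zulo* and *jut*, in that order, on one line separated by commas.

Looking at the final sound of each stem: -be when the stem ends in a sibilant (*wopijdes*, *dajaz*); -i when the stem ends in a non-sibilant consonant (*hof*, *fihbot*, *pewig*); -uzu when the stem ends in a vowel (*uo*, *oga*).
The final sound of *vas* is /s/, which is a sibilant, so the suffix is -be, giving *vasbe*.
Since the final sound of *zulo* is /o/ (a vowel), it takes -uzu, giving *zulouzu*.
Since the final sound of *jut* is /t/ (a non-sibilant consonant), it takes -i, giving *juti*.

vasbe, zulouzu, juti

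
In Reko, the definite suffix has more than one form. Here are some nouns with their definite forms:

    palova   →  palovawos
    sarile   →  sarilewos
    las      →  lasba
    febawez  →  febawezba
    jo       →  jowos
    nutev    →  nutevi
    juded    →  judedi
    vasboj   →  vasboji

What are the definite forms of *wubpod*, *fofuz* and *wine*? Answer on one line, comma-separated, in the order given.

wubpodi, fofuzba, winewos

The alternation tracks the final sound of the stem — -ba when the stem ends in a sibilant (*las*, *febawez*); -i when the stem ends in a non-sibilant consonant (*nutev*, *juded*, *vasboj*); -wos when the stem ends in a vowel (*palova*, *sarile*, *jo*).
*wubpod*: final sound = /d/, a non-sibilant consonant → -i → *wubpodi*.
Since the final sound of *fofuz* is /z/ (a sibilant), it takes -ba, giving *fofuzba*.
The final sound of *wine* is /e/, which is a vowel, so the suffix is -wos, giving *winewos*.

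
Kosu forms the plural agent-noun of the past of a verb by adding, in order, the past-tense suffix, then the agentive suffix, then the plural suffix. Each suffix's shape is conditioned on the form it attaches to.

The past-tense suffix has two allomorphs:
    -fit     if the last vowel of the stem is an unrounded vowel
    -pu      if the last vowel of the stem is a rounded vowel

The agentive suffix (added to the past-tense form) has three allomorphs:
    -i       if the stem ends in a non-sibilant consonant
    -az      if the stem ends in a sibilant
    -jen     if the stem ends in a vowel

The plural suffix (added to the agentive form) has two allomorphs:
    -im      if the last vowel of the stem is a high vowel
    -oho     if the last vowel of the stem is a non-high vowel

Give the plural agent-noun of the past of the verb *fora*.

*fora* — last vowel /a/ (an unrounded vowel) → -fit → *forafit*.
The past-tense form *forafit*: final sound = /t/, a non-sibilant consonant → -i → *forafiti*.
The agentive form *forafiti* — last vowel /i/ (a high vowel) → -im → *forafitiim*.

forafitiim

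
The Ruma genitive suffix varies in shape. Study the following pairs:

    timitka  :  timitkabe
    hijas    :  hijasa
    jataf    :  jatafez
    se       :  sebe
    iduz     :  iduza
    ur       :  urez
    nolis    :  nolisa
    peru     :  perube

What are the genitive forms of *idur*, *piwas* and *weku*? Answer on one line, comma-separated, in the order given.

Looking at the final sound of each stem: -a when the stem ends in a sibilant (*hijas*, *iduz*, *nolis*); -ez when the stem ends in a non-sibilant consonant (*jataf*, *ur*); -be when the stem ends in a vowel (*timitka*, *se*, *peru*).
*idur*: final sound = /r/, a non-sibilant consonant → -ez → *idurez*.
Since the final sound of *piwas* is /s/ (a sibilant), it takes -a, giving *piwasa*.
*weku* — final sound /u/ (a vowel) → -be → *wekube*.

idurez, piwasa, wekube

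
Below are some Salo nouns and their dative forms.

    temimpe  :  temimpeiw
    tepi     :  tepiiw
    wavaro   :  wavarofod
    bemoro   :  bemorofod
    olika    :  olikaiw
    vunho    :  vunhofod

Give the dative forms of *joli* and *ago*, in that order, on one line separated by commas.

The suffix is conditioned by the last vowel: -fod when the last vowel of the stem is a rounded vowel (*wavaro*, *bemoro*, *vunho*); -iw when the last vowel of the stem is an unrounded vowel (*temimpe*, *tepi*, *olika*).
Since the last vowel of *joli* is /i/ (an unrounded vowel), it takes -iw, giving *joliiw*.
The last vowel of *ago* is /o/, which is a rounded vowel, so the suffix is -fod, giving *agofod*.

joliiw, agofod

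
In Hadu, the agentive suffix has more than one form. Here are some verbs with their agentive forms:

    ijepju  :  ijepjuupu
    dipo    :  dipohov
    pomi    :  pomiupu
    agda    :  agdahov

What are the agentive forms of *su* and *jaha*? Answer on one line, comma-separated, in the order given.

suupu, jahahov

The alternation tracks the last vowel of the stem — -upu when the last vowel of the stem is a high vowel (*ijepju*, *pomi*); -hov when the last vowel of the stem is a non-high vowel (*dipo*, *agda*).
Since the last vowel of *su* is /u/ (a high vowel), it takes -upu, giving *suupu*.
Since the last vowel of *jaha* is /a/ (a non-high vowel), it takes -hov, giving *jahahov*.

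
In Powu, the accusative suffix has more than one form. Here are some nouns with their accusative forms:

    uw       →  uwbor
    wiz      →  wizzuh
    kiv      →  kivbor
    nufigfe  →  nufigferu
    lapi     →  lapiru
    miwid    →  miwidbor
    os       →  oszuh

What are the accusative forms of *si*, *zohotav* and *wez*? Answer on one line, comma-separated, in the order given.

siru, zohotavbor, wezzuh

The alternation tracks the final sound of the stem — -zuh when the stem ends in a sibilant (*wiz*, *os*); -bor when the stem ends in a non-sibilant consonant (*uw*, *kiv*, *miwid*); -ru when the stem ends in a vowel (*nufigfe*, *lapi*).
The final sound of *si* is /i/, which is a vowel, so the suffix is -ru, giving *siru*.
The final sound of *zohotav* is /v/, which is a non-sibilant consonant, so the suffix is -bor, giving *zohotavbor*.
*wez* — final sound /z/ (a sibilant) → -zuh → *wezzuh*.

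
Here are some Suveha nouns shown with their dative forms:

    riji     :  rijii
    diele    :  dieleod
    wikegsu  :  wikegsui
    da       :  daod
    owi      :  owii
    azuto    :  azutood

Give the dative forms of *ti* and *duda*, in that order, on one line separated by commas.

tii, dudaod

Looking at the last vowel of each stem: -i when the last vowel of the stem is a high vowel (*riji*, *wikegsu*, *owi*); -od when the last vowel of the stem is a non-high vowel (*diele*, *da*, *azuto*).
Since the last vowel of *ti* is /i/ (a high vowel), it takes -i, giving *tii*.
Since the last vowel of *duda* is /a/ (a non-high vowel), it takes -od, giving *dudaod*.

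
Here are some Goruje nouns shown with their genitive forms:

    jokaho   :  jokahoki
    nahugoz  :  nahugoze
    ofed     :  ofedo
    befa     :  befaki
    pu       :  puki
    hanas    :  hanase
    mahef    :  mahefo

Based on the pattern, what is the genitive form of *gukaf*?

gukafo

The alternation tracks the final sound of the stem — -e when the stem ends in a sibilant (*nahugoz*, *hanas*); -o when the stem ends in a non-sibilant consonant (*ofed*, *mahef*); -ki when the stem ends in a vowel (*jokaho*, *befa*, *pu*).
Since the final sound of *gukaf* is /f/ (a non-sibilant consonant), it takes -o, giving *gukafo*.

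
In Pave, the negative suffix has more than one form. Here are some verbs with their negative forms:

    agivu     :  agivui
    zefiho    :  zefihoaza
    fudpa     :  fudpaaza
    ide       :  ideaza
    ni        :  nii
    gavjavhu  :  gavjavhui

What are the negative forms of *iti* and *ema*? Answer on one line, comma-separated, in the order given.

itii, emaaza

The alternation tracks the last vowel of the stem — -i when the last vowel of the stem is a high vowel (*agivu*, *ni*, *gavjavhu*); -aza when the last vowel of the stem is a non-high vowel (*zefiho*, *fudpa*, *ide*).
The last vowel of *iti* is /i/, which is a high vowel, so the suffix is -i, giving *itii*.
The last vowel of *ema* is /a/, which is a non-high vowel, so the suffix is -aza, giving *emaaza*.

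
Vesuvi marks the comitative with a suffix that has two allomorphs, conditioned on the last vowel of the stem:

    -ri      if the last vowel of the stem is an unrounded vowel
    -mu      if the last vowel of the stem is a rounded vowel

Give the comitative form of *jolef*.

The last vowel of *jolef* is /e/, which is an unrounded vowel, so the suffix is -ri, giving *jolefri*.

jolefri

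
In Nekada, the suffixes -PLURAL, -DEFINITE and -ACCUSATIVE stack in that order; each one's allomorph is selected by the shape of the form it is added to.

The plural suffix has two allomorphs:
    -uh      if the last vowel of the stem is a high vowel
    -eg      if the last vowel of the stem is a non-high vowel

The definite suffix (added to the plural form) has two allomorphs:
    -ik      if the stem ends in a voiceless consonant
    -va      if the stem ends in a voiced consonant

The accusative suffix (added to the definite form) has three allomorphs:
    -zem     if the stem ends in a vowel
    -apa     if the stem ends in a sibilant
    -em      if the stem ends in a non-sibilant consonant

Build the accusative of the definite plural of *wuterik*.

wuterikuhikem

Since the last vowel of *wuterik* is /i/ (a high vowel), it takes -uh, giving *wuterikuh*.
The plural form *wuterikuh* — final consonant /h/ (voiceless) → -ik → *wuterikuhik*.
Since the final sound of the definite form *wuterikuhik* is /k/ (a non-sibilant consonant), it takes -em, giving *wuterikuhikem*.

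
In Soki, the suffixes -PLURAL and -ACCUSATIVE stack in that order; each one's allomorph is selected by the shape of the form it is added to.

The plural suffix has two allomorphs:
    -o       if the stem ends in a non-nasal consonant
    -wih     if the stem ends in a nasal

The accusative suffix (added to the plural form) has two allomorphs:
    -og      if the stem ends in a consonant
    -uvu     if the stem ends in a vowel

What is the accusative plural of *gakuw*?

gakuwouvu

*gakuw*: final consonant = /w/, non-nasal → -o → *gakuwo*.
The plural form *gakuwo*: final sound = /o/, a vowel → -uvu → *gakuwouvu*.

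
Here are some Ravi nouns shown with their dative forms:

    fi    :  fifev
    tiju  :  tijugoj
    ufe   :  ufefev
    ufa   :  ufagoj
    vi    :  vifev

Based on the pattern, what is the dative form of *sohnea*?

sohneagoj

The alternation tracks the last vowel of the stem — -fev when the last vowel of the stem is a front vowel (*fi*, *ufe*, *vi*); -goj when the last vowel of the stem is a back vowel (*tiju*, *ufa*).
*sohnea* — last vowel /a/ (a back vowel) → -goj → *sohneagoj*.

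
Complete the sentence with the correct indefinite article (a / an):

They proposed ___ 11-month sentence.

The indefinite article is chosen by the initial *sound* of the following word, not its spelling.
The number *11* is spoken "eleven", beginning with /ɪˈlɛvən/ — a vowel sound.
So the article is *an*: They proposed an 11-month sentence.

an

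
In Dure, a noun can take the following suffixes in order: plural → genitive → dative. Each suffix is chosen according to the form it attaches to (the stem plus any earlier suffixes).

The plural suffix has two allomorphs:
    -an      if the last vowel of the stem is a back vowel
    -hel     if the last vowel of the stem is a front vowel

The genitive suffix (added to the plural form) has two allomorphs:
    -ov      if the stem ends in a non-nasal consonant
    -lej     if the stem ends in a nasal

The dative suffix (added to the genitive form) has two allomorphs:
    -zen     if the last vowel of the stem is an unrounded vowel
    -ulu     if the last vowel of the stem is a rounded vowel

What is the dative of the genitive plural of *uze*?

*uze* — last vowel /e/ (a front vowel) → -hel → *uzehel*.
The plural form *uzehel* — final consonant /l/ (non-nasal) → -ov → *uzehelov*.
The last vowel of the genitive form *uzehelov* is /o/, which is a rounded vowel, so the dative suffix is -ulu, giving *uzehelovulu*.

uzehelovulu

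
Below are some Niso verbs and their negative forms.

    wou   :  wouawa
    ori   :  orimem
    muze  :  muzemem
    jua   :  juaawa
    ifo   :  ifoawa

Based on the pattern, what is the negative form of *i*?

imem

The pattern is front/back vowel harmony: -mem when the last vowel of the stem is a front vowel (*ori*, *muze*); -awa when the last vowel of the stem is a back vowel (*wou*, *jua*, *ifo*).
*i* — last vowel /i/ (a front vowel) → -mem → *imem*.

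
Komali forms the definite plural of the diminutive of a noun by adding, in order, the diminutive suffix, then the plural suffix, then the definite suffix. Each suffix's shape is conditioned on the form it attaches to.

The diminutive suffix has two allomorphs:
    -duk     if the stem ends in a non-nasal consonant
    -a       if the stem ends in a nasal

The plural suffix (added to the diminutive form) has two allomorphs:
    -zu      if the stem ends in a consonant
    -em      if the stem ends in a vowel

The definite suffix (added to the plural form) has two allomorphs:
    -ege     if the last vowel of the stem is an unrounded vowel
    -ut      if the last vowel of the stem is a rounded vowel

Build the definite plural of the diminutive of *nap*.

The final consonant of *nap* is /p/, which is non-nasal, so the diminutive suffix is -duk, giving *napduk*.
The diminutive form *napduk*: final sound = /k/, a consonant → -zu → *napdukzu*.
The plural form *napdukzu*: last vowel = /u/, a rounded vowel → -ut → *napdukzuut*.

napdukzuut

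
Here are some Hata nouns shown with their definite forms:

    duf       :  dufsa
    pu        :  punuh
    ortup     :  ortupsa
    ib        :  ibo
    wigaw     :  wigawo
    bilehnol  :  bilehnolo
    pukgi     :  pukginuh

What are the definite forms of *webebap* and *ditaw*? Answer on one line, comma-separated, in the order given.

webebapsa, ditawo

The alternation tracks the final sound of the stem — -sa when the stem ends in a voiceless consonant (*duf*, *ortup*); -o when the stem ends in a voiced consonant (*ib*, *wigaw*, *bilehnol*); -nuh when the stem ends in a vowel (*pu*, *pukgi*).
The final sound of *webebap* is /p/, which is a voiceless consonant, so the suffix is -sa, giving *webebapsa*.
*ditaw* — final sound /w/ (a voiced consonant) → -o → *ditawo*.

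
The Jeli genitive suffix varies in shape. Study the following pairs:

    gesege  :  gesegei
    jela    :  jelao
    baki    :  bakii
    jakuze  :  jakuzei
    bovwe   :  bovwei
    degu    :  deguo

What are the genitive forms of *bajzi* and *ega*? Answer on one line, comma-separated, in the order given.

bajzii, egao

The suffix is conditioned by the last vowel: -i when the last vowel of the stem is a front vowel (*gesege*, *baki*, *jakuze*, *bovwe*); -o when the last vowel of the stem is a back vowel (*jela*, *degu*).
The last vowel of *bajzi* is /i/, which is a front vowel, so the suffix is -i, giving *bajzii*.
The last vowel of *ega* is /a/, which is a back vowel, so the suffix is -o, giving *egao*.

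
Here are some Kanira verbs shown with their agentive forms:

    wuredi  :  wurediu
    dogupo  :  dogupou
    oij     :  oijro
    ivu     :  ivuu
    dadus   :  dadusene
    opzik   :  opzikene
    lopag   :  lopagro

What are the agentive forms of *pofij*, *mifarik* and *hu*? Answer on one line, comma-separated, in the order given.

pofijro, mifarikene, huu

The suffix is conditioned by the final sound: -ene when the stem ends in a voiceless consonant (*dadus*, *opzik*); -ro when the stem ends in a voiced consonant (*oij*, *lopag*); -u when the stem ends in a vowel (*wuredi*, *dogupo*, *ivu*).
*pofij*: final sound = /j/, a voiced consonant → -ro → *pofijro*.
Since the final sound of *mifarik* is /k/ (a voiceless consonant), it takes -ene, giving *mifarikene*.
*hu*: final sound = /u/, a vowel → -u → *huu*.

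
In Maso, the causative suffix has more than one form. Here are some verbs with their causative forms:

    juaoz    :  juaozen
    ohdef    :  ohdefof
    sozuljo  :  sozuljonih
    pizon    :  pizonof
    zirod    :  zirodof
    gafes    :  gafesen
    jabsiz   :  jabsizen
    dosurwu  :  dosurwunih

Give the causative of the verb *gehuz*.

gehuzen

The alternation tracks the final sound of the stem — -en when the stem ends in a sibilant (*juaoz*, *gafes*, *jabsiz*); -of when the stem ends in a non-sibilant consonant (*ohdef*, *pizon*, *zirod*); -nih when the stem ends in a vowel (*sozuljo*, *dosurwu*).
The final sound of *gehuz* is /z/, which is a sibilant, so the suffix is -en, giving *gehuzen*.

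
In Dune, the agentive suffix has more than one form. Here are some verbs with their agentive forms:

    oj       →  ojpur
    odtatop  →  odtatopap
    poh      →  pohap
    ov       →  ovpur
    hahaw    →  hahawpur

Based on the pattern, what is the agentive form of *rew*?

rewpur

The pattern is voicing of the final consonant: -ap when the stem ends in a voiceless consonant (*odtatop*, *poh*); -pur when the stem ends in a voiced consonant (*oj*, *ov*, *hahaw*).
*rew*: final consonant = /w/, voiced → -pur → *rewpur*.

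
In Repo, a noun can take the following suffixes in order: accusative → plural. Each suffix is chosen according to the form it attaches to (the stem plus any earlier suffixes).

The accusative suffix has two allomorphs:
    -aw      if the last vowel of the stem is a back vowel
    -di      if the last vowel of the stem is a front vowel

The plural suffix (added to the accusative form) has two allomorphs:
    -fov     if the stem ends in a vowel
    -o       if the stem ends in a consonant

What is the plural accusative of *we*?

Since the last vowel of *we* is /e/ (a front vowel), it takes -di, giving *wedi*.
Since the final sound of the accusative form *wedi* is /i/ (a vowel), it takes -fov, giving *wedifov*.

wedifov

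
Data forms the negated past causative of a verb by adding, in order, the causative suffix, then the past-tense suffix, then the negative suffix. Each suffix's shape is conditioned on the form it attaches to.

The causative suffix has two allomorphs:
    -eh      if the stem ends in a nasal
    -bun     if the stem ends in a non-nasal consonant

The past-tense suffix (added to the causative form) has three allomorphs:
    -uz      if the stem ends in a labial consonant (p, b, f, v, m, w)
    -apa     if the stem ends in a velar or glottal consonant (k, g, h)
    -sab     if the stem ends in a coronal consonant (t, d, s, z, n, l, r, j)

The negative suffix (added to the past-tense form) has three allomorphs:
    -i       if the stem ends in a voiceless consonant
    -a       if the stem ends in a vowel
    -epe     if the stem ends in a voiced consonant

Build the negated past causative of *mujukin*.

Since the final consonant of *mujukin* is /n/ (a nasal), it takes -eh, giving *mujukineh*.
The causative form *mujukineh* — final consonant /h/ (velar/glottal) → -apa → *mujukinehapa*.
The final sound of the past-tense form *mujukinehapa* is /a/, which is a vowel, so the negative suffix is -a, giving *mujukinehapaa*.

mujukinehapaa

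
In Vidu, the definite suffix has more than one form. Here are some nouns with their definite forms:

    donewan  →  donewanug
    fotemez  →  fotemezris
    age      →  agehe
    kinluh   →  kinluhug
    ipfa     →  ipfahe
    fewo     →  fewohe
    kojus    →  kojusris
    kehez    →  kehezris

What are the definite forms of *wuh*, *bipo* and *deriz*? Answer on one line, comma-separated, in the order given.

The pattern is sibilance of the final sound: -ris when the stem ends in a sibilant (*fotemez*, *kojus*, *kehez*); -ug when the stem ends in a non-sibilant consonant (*donewan*, *kinluh*); -he when the stem ends in a vowel (*age*, *ipfa*, *fewo*).
The final sound of *wuh* is /h/, which is a non-sibilant consonant, so the suffix is -ug, giving *wuhug*.
The final sound of *bipo* is /o/, which is a vowel, so the suffix is -he, giving *bipohe*.
The final sound of *deriz* is /z/, which is a sibilant, so the suffix is -ris, giving *derizris*.

wuhug, bipohe, derizris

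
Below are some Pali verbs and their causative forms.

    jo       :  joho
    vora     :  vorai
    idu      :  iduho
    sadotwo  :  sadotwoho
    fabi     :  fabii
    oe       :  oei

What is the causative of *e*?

Looking at the last vowel of each stem: -ho when the last vowel of the stem is a rounded vowel (*jo*, *idu*, *sadotwo*); -i when the last vowel of the stem is an unrounded vowel (*vora*, *fabi*, *oe*).
The last vowel of *e* is /e/, which is an unrounded vowel, so the suffix is -i, giving *ei*.

ei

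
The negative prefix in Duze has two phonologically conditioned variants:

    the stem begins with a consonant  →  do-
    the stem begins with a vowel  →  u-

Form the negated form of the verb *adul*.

*adul* — first sound /a/ (a vowel) → u- → *uadul*.

uadul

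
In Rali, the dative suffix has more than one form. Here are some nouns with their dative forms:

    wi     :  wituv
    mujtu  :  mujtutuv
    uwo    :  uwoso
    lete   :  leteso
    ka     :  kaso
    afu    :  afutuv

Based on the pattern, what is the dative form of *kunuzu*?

The pattern is height harmony: -tuv when the last vowel of the stem is a high vowel (*wi*, *mujtu*, *afu*); -so when the last vowel of the stem is a non-high vowel (*uwo*, *lete*, *ka*).
The last vowel of *kunuzu* is /u/, which is a high vowel, so the suffix is -tuv, giving *kunuzutuv*.

kunuzutuv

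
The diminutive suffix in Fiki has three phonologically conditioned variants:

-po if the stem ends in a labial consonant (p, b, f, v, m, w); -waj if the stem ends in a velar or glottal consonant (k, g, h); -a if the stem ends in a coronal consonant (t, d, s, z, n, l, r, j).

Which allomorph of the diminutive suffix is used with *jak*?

The final consonant of *jak* is /k/, which is velar/glottal, so the suffix is -waj.

-waj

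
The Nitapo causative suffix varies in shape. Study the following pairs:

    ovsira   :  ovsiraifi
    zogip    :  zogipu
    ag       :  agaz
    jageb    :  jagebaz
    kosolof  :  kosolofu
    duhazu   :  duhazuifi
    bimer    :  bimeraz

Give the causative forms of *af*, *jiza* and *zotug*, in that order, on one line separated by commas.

Looking at the final sound of each stem: -u when the stem ends in a voiceless consonant (*zogip*, *kosolof*); -az when the stem ends in a voiced consonant (*ag*, *jageb*, *bimer*); -ifi when the stem ends in a vowel (*ovsira*, *duhazu*).
*af*: final sound = /f/, a voiceless consonant → -u → *afu*.
*jiza*: final sound = /a/, a vowel → -ifi → *jizaifi*.
*zotug* — final sound /g/ (a voiced consonant) → -az → *zotugaz*.

afu, jizaifi, zotugaz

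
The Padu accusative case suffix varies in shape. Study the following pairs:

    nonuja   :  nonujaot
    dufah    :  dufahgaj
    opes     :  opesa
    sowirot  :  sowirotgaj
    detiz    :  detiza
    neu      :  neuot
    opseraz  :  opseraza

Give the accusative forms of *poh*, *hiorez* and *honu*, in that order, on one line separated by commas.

The suffix is conditioned by the final sound: -a when the stem ends in a sibilant (*opes*, *detiz*, *opseraz*); -gaj when the stem ends in a non-sibilant consonant (*dufah*, *sowirot*); -ot when the stem ends in a vowel (*nonuja*, *neu*).
*poh*: final sound = /h/, a non-sibilant consonant → -gaj → *pohgaj*.
The final sound of *hiorez* is /z/, which is a sibilant, so the suffix is -a, giving *hioreza*.
The final sound of *honu* is /u/, which is a vowel, so the suffix is -ot, giving *honuot*.

pohgaj, hioreza, honuot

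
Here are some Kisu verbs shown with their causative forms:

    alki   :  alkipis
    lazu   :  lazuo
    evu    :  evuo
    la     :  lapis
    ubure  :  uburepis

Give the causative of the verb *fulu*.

The suffix is conditioned by the last vowel: -o when the last vowel of the stem is a rounded vowel (*lazu*, *evu*); -pis when the last vowel of the stem is an unrounded vowel (*alki*, *la*, *ubure*).
*fulu*: last vowel = /u/, a rounded vowel → -o → *fuluo*.

fuluo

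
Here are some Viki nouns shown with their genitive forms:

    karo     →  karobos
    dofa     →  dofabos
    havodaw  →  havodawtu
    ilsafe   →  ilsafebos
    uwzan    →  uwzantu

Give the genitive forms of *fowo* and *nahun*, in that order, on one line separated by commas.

The alternation tracks the final sound of the stem — -tu when the stem ends in a consonant (*havodaw*, *uwzan*); -bos when the stem ends in a vowel (*karo*, *dofa*, *ilsafe*).
*fowo*: final sound = /o/, a vowel → -bos → *fowobos*.
Since the final sound of *nahun* is /n/ (a consonant), it takes -tu, giving *nahuntu*.

fowobos, nahuntu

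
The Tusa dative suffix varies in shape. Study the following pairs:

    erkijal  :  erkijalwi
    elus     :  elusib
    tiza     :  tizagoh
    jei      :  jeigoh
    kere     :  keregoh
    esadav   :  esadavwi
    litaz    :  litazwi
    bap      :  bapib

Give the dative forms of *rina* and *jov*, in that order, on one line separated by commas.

The suffix is conditioned by the final sound: -ib when the stem ends in a voiceless consonant (*elus*, *bap*); -wi when the stem ends in a voiced consonant (*erkijal*, *esadav*, *litaz*); -goh when the stem ends in a vowel (*tiza*, *jei*, *kere*).
The final sound of *rina* is /a/, which is a vowel, so the suffix is -goh, giving *rinagoh*.
*jov*: final sound = /v/, a voiced consonant → -wi → *jovwi*.

rinagoh, jovwi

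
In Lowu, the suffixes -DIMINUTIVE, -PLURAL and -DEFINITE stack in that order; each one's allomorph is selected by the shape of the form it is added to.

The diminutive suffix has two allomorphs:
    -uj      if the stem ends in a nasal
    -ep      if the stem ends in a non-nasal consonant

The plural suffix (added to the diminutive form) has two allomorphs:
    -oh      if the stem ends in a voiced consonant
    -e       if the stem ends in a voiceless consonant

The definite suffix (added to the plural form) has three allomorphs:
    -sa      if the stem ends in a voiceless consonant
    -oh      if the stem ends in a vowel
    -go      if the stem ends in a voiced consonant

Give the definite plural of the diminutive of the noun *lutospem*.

Since the final consonant of *lutospem* is /m/ (a nasal), it takes -uj, giving *lutospemuj*.
The diminutive form *lutospemuj*: final consonant = /j/, voiced → -oh → *lutospemujoh*.
Since the final sound of the plural form *lutospemujoh* is /h/ (a voiceless consonant), it takes -sa, giving *lutospemujohsa*.

lutospemujohsa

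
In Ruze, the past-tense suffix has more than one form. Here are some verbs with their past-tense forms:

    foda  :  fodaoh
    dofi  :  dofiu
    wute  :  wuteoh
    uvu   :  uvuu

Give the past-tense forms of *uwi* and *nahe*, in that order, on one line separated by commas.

uwiu, naheoh

The pattern is height harmony: -u when the last vowel of the stem is a high vowel (*dofi*, *uvu*); -oh when the last vowel of the stem is a non-high vowel (*foda*, *wute*).
*uwi* — last vowel /i/ (a high vowel) → -u → *uwiu*.
*nahe*: last vowel = /e/, a non-high vowel → -oh → *naheoh*.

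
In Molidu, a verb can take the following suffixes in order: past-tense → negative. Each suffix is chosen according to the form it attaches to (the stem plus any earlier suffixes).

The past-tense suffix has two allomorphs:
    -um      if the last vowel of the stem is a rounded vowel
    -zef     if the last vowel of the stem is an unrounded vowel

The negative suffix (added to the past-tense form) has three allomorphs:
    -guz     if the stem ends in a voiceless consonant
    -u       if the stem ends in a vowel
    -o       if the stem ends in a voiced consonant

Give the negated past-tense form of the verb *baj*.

bajzefguz

Since the last vowel of *baj* is /a/ (an unrounded vowel), it takes -zef, giving *bajzef*.
The past-tense form *bajzef* — final sound /f/ (a voiceless consonant) → -guz → *bajzefguz*.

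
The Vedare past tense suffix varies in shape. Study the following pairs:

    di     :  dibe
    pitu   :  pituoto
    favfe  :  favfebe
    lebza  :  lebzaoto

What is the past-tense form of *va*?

vaoto

The pattern is front/back vowel harmony: -be when the last vowel of the stem is a front vowel (*di*, *favfe*); -oto when the last vowel of the stem is a back vowel (*pitu*, *lebza*).
Since the last vowel of *va* is /a/ (a back vowel), it takes -oto, giving *vaoto*.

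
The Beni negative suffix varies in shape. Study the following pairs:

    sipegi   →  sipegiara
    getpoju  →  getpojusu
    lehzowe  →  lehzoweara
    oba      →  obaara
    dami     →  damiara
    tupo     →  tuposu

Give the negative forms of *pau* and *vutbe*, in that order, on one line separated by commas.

The suffix is conditioned by the last vowel: -su when the last vowel of the stem is a rounded vowel (*getpoju*, *tupo*); -ara when the last vowel of the stem is an unrounded vowel (*sipegi*, *lehzowe*, *oba*, *dami*).
Since the last vowel of *pau* is /u/ (a rounded vowel), it takes -su, giving *pausu*.
*vutbe* — last vowel /e/ (an unrounded vowel) → -ara → *vutbeara*.

pausu, vutbeara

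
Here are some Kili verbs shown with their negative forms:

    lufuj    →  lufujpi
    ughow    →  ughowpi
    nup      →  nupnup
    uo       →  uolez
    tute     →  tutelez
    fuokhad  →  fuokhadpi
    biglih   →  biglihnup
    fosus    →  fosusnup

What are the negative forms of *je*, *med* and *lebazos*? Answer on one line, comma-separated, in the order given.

jelez, medpi, lebazosnup

Looking at the final sound of each stem: -nup when the stem ends in a voiceless consonant (*nup*, *biglih*, *fosus*); -pi when the stem ends in a voiced consonant (*lufuj*, *ughow*, *fuokhad*); -lez when the stem ends in a vowel (*uo*, *tute*).
Since the final sound of *je* is /e/ (a vowel), it takes -lez, giving *jelez*.
*med*: final sound = /d/, a voiced consonant → -pi → *medpi*.
*lebazos*: final sound = /s/, a voiceless consonant → -nup → *lebazosnup*.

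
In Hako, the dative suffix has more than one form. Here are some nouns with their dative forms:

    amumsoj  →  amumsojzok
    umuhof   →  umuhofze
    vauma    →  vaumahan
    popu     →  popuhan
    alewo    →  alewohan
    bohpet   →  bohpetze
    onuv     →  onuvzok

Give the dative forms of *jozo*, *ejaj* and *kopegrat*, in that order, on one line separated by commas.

The alternation tracks the final sound of the stem — -ze when the stem ends in a voiceless consonant (*umuhof*, *bohpet*); -zok when the stem ends in a voiced consonant (*amumsoj*, *onuv*); -han when the stem ends in a vowel (*vauma*, *popu*, *alewo*).
*jozo*: final sound = /o/, a vowel → -han → *jozohan*.
*ejaj* — final sound /j/ (a voiced consonant) → -zok → *ejajzok*.
*kopegrat*: final sound = /t/, a voiceless consonant → -ze → *kopegratze*.

jozohan, ejajzok, kopegratze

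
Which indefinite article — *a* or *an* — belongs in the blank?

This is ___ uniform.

The indefinite article is chosen by the initial *sound* of the following word, not its spelling.
*uniform* begins with the sound /juː/ (u pronounced /juː/) — a consonant sound.
So the article is *a*: This is a uniform.

a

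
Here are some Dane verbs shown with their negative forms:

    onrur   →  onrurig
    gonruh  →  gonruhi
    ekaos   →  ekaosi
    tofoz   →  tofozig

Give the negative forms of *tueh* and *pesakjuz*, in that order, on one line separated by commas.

tuehi, pesakjuzig

The alternation tracks the final consonant of the stem — -i when the stem ends in a voiceless consonant (*gonruh*, *ekaos*); -ig when the stem ends in a voiced consonant (*onrur*, *tofoz*).
The final consonant of *tueh* is /h/, which is voiceless, so the suffix is -i, giving *tuehi*.
*pesakjuz*: final consonant = /z/, voiced → -ig → *pesakjuzig*.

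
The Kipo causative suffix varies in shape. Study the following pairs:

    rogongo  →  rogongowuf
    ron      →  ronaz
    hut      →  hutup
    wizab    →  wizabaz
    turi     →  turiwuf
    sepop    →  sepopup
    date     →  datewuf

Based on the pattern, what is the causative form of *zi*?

ziwuf

The pattern is voicing of the final sound: -up when the stem ends in a voiceless consonant (*hut*, *sepop*); -az when the stem ends in a voiced consonant (*ron*, *wizab*); -wuf when the stem ends in a vowel (*rogongo*, *turi*, *date*).
*zi*: final sound = /i/, a vowel → -wuf → *ziwuf*.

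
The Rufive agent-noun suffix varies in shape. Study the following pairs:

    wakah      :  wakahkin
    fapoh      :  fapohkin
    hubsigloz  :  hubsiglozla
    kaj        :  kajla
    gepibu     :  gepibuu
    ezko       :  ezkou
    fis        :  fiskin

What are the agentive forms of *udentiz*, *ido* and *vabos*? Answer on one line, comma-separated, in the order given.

udentizla, idou, vaboskin

Looking at the final sound of each stem: -kin when the stem ends in a voiceless consonant (*wakah*, *fapoh*, *fis*); -la when the stem ends in a voiced consonant (*hubsigloz*, *kaj*); -u when the stem ends in a vowel (*gepibu*, *ezko*).
*udentiz*: final sound = /z/, a voiced consonant → -la → *udentizla*.
The final sound of *ido* is /o/, which is a vowel, so the suffix is -u, giving *idou*.
Since the final sound of *vabos* is /s/ (a voiceless consonant), it takes -kin, giving *vaboskin*.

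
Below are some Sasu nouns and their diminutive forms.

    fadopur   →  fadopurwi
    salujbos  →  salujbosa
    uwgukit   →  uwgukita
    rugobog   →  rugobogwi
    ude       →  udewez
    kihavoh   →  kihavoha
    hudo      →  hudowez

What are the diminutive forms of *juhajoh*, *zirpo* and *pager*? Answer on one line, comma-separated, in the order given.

Looking at the final sound of each stem: -a when the stem ends in a voiceless consonant (*salujbos*, *uwgukit*, *kihavoh*); -wi when the stem ends in a voiced consonant (*fadopur*, *rugobog*); -wez when the stem ends in a vowel (*ude*, *hudo*).
The final sound of *juhajoh* is /h/, which is a voiceless consonant, so the suffix is -a, giving *juhajoha*.
Since the final sound of *zirpo* is /o/ (a vowel), it takes -wez, giving *zirpowez*.
*pager*: final sound = /r/, a voiced consonant → -wi → *pagerwi*.

juhajoha, zirpowez, pagerwi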